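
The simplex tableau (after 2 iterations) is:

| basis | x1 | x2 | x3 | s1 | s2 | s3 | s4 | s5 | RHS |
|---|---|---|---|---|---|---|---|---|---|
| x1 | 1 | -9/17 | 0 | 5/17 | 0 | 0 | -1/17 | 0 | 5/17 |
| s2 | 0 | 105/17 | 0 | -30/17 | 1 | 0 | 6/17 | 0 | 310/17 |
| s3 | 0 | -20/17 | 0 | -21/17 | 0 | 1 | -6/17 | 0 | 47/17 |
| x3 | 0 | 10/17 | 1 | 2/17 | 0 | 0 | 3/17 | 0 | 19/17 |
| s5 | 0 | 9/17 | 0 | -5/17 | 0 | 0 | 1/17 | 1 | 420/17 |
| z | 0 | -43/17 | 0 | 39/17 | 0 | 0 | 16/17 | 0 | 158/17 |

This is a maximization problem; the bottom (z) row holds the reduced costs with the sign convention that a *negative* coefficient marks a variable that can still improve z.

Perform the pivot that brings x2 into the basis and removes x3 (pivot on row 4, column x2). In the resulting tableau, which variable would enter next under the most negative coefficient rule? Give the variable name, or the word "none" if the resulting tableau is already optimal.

Pivot element 10/17. New z-row = old z-row − (-43/17)·(row 4/(10/17)).
Updated z-row coefficients: x1: 0, x2: 0, x3: 43/10, s1: 14/5, s2: 0, s3: 0, s4: 17/10, s5: 0.
No coefficient is strictly negative; the tableau after this pivot is optimal.

none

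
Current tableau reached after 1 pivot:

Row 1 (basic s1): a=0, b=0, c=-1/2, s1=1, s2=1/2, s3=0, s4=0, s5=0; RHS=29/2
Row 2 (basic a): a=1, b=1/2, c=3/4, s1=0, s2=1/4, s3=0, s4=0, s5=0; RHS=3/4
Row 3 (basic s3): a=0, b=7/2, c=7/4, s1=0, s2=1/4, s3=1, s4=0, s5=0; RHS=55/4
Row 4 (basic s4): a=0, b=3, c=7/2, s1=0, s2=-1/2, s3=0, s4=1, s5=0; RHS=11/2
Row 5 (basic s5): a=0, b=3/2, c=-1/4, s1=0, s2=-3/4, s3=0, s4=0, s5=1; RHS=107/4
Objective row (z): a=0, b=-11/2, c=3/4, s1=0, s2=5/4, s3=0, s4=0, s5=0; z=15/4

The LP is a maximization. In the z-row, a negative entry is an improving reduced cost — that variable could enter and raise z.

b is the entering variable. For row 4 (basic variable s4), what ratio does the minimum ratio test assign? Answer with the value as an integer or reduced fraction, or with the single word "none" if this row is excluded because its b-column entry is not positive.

Ratio = RHS / (b entry) = (11/2) / 3 = 11/6.

11/6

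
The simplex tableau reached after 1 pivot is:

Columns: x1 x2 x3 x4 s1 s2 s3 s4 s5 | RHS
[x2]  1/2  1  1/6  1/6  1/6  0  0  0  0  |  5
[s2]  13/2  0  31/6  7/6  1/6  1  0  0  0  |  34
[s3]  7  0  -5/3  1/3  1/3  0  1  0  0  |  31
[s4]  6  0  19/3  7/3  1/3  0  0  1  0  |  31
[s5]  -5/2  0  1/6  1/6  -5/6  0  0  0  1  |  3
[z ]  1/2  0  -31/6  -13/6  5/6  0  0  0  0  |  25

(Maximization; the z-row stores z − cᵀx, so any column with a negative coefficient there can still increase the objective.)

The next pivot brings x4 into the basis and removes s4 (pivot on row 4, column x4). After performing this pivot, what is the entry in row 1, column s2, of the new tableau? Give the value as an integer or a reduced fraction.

Pivot element is row 4, column x4: 7/3.
Normalize row 4: new (row 4, s2) = 0/(7/3) = 0.
row 1 ← row 1 − (1/6)·(new row 4): 0 − (1/6)·0 = 0.

0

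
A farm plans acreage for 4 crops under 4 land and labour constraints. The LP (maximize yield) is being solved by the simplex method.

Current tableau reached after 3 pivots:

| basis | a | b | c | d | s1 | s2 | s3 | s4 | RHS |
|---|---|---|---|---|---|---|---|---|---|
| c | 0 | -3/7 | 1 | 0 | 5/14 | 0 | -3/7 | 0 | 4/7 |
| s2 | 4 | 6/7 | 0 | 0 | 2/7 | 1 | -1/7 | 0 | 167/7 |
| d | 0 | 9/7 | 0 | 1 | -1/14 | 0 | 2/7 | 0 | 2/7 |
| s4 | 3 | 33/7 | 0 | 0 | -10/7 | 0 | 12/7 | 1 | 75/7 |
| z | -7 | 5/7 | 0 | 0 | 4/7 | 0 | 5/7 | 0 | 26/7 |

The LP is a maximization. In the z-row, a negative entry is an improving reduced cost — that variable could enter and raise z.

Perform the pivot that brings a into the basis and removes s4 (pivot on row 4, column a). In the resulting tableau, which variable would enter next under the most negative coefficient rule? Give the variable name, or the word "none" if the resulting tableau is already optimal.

Pivot element 3. New z-row = old z-row − (-7)·(row 4/3).
Updated z-row coefficients: a: 0, b: 82/7, c: 0, d: 0, s1: -58/21, s2: 0, s3: 33/7, s4: 7/3.
The most negative is -58/21 in column s1, so s1 would enter next.

s1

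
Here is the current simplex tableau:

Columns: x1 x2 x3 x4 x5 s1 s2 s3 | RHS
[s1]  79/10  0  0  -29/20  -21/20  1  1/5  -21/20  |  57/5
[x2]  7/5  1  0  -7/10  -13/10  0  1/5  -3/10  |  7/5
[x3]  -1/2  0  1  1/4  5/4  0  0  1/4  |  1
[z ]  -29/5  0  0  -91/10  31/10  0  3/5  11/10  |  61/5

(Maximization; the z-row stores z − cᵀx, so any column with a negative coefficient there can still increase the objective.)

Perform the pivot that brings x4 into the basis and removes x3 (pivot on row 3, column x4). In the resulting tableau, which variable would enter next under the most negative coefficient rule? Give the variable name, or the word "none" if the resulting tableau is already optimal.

Pivot element 1/4. New z-row = old z-row − (-91/10)·(row 3/(1/4)).
Updated z-row coefficients: x1: -24, x2: 0, x3: 182/5, x4: 0, x5: 243/5, s1: 0, s2: 3/5, s3: 51/5.
The most negative is -24 in column x1, so x1 would enter next.

x1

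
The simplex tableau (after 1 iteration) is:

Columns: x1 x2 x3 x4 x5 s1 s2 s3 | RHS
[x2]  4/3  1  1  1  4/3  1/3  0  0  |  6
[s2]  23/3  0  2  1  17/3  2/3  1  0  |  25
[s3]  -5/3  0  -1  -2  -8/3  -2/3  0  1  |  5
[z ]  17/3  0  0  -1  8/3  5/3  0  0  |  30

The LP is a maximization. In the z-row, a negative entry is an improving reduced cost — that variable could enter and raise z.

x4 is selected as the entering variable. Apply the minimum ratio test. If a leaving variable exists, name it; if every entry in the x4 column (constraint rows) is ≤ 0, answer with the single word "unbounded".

x2

Ratios: row 1 (x2): 6/1 = 6; row 2 (s2): 25/1 = 25; row 3 (s3): entry -2 ≤ 0, skip.
Minimum ratio is in the x2 row, so x2 leaves.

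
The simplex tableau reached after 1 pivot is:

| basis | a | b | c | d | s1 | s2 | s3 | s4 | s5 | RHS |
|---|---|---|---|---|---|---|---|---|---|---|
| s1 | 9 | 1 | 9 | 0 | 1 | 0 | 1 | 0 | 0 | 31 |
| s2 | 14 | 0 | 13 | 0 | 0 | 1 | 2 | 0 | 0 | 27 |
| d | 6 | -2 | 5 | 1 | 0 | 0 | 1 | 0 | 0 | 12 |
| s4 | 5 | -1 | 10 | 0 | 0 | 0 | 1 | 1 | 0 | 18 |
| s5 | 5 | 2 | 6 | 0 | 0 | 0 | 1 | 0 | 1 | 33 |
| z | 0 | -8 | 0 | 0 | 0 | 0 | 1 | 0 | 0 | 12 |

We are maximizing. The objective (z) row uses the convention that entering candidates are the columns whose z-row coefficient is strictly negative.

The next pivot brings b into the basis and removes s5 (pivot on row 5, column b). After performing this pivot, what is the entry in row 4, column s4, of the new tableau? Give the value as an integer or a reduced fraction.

Pivot element is row 5, column b: 2.
Normalize row 5: new (row 5, s4) = 0/2 = 0.
row 4 ← row 4 − (-1)·(new row 5): 1 − (-1)·0 = 1.

1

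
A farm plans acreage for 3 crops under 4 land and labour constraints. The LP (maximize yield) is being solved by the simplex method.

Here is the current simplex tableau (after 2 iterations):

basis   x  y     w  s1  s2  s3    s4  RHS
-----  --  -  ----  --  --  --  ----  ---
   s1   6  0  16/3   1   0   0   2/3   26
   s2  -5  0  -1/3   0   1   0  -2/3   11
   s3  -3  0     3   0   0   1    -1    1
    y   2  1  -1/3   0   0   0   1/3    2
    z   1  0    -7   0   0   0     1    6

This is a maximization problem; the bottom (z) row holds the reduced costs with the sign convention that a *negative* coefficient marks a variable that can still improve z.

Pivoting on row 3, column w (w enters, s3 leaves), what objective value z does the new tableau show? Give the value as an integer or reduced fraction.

25/3

Minimum ratio for w: 1/3 = 1/3.
z changes by −(z-row coeff of w)·ratio = −(-7)·(1/3) = 7/3.
New z = 6 + (7/3) = 25/3.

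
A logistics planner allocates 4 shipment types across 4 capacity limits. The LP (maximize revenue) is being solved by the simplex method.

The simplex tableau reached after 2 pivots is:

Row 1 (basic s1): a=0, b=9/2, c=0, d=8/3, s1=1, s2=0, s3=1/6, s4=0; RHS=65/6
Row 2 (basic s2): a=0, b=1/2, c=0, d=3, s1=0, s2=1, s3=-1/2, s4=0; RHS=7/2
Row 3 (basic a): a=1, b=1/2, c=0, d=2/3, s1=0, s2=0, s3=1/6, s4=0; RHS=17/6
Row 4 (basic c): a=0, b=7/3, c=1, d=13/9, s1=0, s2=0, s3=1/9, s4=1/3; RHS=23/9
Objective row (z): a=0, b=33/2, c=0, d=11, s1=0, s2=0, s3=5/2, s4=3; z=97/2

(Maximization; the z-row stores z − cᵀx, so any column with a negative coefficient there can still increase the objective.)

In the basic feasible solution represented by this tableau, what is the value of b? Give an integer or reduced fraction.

0

b is nonbasic (not in the basis column), so its value in the current BFS is 0.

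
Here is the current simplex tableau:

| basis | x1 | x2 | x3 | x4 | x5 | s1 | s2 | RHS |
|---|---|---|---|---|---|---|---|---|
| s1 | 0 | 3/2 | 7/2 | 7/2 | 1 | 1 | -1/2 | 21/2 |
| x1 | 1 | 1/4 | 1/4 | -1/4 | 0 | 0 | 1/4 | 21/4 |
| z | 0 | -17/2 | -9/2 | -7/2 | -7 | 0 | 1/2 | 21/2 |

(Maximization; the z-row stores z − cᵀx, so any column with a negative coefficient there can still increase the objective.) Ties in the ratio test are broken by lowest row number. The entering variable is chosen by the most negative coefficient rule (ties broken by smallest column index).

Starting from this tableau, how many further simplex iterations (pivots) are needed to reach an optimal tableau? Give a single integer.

3

pivot: x2 in, s1 out → z = 70
pivot: s2 in, x1 out → z = 189/2
pivot: x5 in, x2 out → z = 147
No improving column remains; optimal.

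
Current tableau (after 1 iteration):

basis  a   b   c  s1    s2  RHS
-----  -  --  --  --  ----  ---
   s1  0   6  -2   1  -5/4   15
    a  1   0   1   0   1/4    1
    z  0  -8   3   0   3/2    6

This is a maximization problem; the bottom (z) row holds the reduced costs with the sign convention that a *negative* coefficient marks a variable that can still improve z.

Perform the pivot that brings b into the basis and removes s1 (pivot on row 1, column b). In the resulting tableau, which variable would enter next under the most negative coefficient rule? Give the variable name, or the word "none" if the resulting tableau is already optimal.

Pivot element 6. New z-row = old z-row − (-8)·(row 1/6).
Updated z-row coefficients: a: 0, b: 0, c: 1/3, s1: 4/3, s2: -1/6.
The most negative is -1/6 in column s2, so s2 would enter next.

s2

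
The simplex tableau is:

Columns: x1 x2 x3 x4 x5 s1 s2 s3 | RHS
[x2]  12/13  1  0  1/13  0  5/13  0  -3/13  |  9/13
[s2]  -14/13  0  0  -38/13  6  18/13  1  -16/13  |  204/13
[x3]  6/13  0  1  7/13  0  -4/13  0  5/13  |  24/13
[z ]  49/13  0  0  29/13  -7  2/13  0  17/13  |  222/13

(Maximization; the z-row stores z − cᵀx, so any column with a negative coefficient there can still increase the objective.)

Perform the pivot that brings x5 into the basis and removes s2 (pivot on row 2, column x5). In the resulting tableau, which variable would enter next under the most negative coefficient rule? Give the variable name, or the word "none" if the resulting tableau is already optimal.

Pivot element 6. New z-row = old z-row − (-7)·(row 2/6).
Updated z-row coefficients: x1: 98/39, x2: 0, x3: 0, x4: -46/39, x5: 0, s1: 23/13, s2: 7/6, s3: -5/39.
The most negative is -46/39 in column x4, so x4 would enter next.

x4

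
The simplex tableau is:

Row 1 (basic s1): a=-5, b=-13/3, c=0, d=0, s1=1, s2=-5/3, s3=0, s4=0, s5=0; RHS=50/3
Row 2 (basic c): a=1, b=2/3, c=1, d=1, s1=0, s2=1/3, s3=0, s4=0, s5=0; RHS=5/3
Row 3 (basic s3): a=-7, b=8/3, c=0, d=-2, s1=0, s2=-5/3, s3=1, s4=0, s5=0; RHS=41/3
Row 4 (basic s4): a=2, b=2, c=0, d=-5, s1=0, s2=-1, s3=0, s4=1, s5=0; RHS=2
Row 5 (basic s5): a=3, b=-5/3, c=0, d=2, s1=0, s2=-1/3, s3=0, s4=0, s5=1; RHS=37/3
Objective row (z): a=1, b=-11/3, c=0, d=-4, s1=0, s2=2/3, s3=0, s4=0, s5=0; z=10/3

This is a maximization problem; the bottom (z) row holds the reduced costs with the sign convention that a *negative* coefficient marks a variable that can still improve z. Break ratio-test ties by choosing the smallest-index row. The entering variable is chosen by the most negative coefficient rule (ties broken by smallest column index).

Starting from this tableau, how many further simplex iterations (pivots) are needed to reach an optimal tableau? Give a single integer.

2

pivot: d in, c out → z = 10
pivot: b in, s4 out → z = 191/16
No improving column remains; optimal.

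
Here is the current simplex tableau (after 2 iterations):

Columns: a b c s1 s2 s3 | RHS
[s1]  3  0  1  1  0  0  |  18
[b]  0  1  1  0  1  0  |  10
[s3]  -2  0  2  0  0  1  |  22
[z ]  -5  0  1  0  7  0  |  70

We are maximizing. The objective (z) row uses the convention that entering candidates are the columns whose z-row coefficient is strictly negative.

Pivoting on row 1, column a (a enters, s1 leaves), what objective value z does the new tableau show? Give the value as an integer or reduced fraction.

Minimum ratio for a: 18/3 = 6.
z changes by −(z-row coeff of a)·ratio = −(-5)·6 = 30.
New z = 70 + 30 = 100.

100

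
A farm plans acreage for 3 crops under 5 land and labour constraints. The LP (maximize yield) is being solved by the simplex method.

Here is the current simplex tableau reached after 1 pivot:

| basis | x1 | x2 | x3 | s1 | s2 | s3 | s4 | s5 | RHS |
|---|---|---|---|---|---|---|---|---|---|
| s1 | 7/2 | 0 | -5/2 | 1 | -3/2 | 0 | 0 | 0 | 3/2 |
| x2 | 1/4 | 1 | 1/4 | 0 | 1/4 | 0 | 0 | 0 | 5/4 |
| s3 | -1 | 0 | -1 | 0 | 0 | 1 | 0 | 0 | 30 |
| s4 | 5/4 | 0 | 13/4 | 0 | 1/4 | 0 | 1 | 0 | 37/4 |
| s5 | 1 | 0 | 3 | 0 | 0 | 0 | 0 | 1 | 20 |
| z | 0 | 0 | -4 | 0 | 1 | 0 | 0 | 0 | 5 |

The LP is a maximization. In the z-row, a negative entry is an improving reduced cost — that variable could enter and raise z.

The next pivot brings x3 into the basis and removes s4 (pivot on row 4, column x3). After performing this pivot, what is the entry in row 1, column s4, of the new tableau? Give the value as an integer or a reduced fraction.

10/13

Pivot element is row 4, column x3: 13/4.
Normalize row 4: new (row 4, s4) = 1/(13/4) = 4/13.
row 1 ← row 1 − (-5/2)·(new row 4): 0 − (-5/2)·(4/13) = 10/13.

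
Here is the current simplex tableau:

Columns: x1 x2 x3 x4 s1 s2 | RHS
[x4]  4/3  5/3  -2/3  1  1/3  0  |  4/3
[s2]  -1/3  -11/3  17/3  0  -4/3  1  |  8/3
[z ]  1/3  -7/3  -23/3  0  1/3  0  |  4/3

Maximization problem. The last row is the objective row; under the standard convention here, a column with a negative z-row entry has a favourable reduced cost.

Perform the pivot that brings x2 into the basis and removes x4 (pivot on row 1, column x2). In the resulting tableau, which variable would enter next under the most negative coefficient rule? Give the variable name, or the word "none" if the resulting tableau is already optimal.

Pivot element 5/3. New z-row = old z-row − (-7/3)·(row 1/(5/3)).
Updated z-row coefficients: x1: 11/5, x2: 0, x3: -43/5, x4: 7/5, s1: 4/5, s2: 0.
The most negative is -43/5 in column x3, so x3 would enter next.

x3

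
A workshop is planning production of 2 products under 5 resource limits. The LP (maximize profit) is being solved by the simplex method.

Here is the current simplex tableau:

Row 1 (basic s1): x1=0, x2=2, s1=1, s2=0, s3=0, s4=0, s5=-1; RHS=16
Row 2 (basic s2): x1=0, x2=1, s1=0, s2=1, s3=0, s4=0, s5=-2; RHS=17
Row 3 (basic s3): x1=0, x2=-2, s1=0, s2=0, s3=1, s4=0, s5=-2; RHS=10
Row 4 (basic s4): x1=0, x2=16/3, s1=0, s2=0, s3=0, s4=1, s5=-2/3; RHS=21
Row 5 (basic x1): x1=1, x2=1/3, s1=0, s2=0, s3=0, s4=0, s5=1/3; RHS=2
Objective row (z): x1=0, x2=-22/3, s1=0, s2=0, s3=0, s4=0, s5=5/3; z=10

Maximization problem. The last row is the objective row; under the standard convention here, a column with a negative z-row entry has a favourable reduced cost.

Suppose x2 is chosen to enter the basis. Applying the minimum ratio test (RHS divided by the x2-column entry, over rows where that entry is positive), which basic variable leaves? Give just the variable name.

Ratios: row 1 (s1): 16/2 = 8; row 2 (s2): 17/1 = 17; row 3 (s3): entry -2 ≤ 0, skip; row 4 (s4): 21/(16/3) = 63/16; row 5 (x1): 2/(1/3) = 6.
Minimum ratio 63/16 is in the s4 row, so s4 leaves.

s4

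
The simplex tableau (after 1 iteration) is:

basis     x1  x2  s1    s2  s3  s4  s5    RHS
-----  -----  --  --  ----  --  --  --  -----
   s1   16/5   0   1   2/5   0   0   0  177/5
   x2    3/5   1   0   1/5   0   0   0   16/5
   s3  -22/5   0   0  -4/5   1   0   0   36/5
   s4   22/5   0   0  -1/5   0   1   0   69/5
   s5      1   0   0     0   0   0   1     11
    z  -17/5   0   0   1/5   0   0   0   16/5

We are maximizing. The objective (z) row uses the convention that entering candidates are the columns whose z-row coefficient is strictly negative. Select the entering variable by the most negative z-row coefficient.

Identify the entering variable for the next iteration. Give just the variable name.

Objective-row coefficients: x1: -17/5, x2: 0, s1: 0, s2: 1/5, s3: 0, s4: 0, s5: 0.
The most negative is -17/5 in column x1, so x1 enters.

x1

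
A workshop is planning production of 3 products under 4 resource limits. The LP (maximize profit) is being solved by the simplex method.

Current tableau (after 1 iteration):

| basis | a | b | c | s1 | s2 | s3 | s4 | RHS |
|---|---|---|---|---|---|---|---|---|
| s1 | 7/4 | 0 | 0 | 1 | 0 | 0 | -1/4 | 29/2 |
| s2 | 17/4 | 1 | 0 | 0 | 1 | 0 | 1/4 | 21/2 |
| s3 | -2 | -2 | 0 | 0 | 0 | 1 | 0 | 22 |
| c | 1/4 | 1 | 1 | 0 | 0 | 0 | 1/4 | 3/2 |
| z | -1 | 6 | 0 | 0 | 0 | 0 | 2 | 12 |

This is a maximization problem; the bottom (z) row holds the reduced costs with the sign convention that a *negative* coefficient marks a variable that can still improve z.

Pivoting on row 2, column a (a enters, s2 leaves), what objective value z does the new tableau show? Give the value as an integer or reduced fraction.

246/17

Minimum ratio for a: (21/2)/(17/4) = 42/17.
z changes by −(z-row coeff of a)·ratio = −(-1)·(42/17) = 42/17.
New z = 12 + (42/17) = 246/17.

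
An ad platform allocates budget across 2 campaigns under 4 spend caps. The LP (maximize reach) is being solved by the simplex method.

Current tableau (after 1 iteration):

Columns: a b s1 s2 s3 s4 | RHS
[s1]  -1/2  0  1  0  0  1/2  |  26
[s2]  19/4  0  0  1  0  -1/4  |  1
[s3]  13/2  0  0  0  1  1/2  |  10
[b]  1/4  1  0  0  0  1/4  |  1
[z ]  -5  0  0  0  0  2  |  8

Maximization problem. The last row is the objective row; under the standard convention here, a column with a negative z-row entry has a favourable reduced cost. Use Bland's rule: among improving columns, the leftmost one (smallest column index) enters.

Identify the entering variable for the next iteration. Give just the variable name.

Objective-row coefficients: a: -5, b: 0, s1: 0, s2: 0, s3: 0, s4: 2.
Improving columns: a. Bland's rule picks the smallest column index → a.

a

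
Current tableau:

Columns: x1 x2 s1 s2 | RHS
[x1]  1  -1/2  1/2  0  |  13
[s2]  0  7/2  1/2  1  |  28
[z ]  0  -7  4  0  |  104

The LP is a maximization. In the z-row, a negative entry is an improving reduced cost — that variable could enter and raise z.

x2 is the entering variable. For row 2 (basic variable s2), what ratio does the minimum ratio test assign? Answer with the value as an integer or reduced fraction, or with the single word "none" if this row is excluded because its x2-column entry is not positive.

8

Ratio = RHS / (x2 entry) = 28 / (7/2) = 8.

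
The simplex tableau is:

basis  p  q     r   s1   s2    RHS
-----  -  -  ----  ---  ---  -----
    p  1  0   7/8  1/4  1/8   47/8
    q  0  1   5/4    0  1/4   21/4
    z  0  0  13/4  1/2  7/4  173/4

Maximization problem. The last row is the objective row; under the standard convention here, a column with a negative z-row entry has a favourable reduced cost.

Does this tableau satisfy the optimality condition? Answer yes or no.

yes

No objective-row coefficient is strictly negative, so no entering variable exists; the tableau is optimal.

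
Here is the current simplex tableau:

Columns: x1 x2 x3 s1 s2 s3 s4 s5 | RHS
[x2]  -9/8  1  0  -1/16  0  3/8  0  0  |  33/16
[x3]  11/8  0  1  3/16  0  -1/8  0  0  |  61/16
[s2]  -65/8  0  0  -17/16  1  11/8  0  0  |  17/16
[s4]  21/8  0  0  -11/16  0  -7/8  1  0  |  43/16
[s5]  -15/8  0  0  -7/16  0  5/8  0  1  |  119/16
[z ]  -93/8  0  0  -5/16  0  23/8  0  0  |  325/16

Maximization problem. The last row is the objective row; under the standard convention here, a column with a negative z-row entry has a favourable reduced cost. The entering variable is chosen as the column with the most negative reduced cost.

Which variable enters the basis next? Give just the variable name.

x1

Objective-row coefficients: x1: -93/8, x2: 0, x3: 0, s1: -5/16, s2: 0, s3: 23/8, s4: 0, s5: 0.
The most negative is -93/8 in column x1, so x1 enters.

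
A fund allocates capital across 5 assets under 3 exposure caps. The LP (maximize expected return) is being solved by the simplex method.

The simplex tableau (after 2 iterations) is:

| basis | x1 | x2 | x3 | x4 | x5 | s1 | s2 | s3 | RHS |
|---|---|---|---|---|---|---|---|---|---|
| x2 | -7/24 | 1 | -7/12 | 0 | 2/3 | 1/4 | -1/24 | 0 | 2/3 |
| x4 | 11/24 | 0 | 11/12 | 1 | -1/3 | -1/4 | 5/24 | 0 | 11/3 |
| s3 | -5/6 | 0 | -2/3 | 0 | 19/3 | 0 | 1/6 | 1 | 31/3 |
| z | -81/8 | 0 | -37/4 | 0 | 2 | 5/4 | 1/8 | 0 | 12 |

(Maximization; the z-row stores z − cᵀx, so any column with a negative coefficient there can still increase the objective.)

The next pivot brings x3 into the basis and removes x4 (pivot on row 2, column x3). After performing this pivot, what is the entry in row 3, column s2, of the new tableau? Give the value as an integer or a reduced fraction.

7/22

Pivot element is row 2, column x3: 11/12.
Normalize row 2: new (row 2, s2) = (5/24)/(11/12) = 5/22.
row 3 ← row 3 − (-2/3)·(new row 2): 1/6 − (-2/3)·(5/22) = 7/22.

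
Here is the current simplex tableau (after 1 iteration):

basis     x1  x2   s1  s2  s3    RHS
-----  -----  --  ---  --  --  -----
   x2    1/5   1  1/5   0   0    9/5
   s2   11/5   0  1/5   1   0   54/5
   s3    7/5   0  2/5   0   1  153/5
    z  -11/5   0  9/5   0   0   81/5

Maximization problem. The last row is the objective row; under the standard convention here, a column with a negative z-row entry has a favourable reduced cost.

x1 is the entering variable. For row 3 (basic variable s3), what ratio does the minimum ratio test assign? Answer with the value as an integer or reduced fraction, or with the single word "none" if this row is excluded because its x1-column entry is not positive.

153/7

Ratio = RHS / (x1 entry) = (153/5) / (7/5) = 153/7.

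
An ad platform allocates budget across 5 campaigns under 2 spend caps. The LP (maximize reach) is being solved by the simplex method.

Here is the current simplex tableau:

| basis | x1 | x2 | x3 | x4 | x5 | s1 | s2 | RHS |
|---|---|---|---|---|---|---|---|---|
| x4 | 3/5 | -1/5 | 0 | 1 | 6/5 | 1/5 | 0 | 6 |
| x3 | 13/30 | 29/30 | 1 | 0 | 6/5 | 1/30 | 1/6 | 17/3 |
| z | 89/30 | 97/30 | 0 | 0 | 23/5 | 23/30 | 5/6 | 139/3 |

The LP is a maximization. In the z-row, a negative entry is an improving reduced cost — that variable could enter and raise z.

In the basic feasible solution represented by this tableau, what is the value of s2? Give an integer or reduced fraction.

0

s2 is nonbasic (not in the basis column), so its value in the current BFS is 0.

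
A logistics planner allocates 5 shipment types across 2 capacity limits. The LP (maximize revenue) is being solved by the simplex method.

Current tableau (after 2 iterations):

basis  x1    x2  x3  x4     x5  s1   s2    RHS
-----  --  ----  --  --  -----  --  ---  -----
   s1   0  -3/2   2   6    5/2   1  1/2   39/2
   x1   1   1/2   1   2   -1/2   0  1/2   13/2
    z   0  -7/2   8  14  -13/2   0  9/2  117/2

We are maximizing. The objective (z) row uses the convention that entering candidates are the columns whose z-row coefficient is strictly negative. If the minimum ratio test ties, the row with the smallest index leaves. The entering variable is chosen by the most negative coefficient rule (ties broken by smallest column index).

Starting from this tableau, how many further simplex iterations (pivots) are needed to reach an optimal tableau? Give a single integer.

2

pivot: x5 in, s1 out → z = 546/5
pivot: x2 in, x1 out → z = 494
No improving column remains; optimal.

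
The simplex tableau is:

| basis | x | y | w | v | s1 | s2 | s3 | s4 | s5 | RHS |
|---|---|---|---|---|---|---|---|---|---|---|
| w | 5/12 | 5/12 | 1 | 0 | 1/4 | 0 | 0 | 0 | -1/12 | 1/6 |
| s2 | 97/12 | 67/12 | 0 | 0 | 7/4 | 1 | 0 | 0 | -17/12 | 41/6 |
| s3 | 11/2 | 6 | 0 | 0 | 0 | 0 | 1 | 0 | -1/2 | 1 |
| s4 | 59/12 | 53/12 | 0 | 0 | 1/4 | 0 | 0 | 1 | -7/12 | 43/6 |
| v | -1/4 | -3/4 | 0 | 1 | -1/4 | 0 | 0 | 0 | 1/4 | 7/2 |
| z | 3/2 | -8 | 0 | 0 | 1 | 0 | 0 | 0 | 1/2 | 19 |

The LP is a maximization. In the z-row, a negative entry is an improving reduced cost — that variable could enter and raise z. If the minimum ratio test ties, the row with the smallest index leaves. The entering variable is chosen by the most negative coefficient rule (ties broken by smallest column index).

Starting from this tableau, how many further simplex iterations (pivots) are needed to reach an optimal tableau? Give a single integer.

2

pivot: y in, s3 out → z = 61/3
pivot: s5 in, v out → z = 212/9
No improving column remains; optimal.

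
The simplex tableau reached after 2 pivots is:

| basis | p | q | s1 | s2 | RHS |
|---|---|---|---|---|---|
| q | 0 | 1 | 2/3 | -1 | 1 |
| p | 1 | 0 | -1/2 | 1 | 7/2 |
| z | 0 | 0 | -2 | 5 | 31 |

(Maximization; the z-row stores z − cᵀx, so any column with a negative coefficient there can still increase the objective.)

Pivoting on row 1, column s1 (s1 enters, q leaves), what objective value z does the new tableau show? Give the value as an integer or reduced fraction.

Minimum ratio for s1: 1/(2/3) = 3/2.
z changes by −(z-row coeff of s1)·ratio = −(-2)·(3/2) = 3.
New z = 31 + 3 = 34.

34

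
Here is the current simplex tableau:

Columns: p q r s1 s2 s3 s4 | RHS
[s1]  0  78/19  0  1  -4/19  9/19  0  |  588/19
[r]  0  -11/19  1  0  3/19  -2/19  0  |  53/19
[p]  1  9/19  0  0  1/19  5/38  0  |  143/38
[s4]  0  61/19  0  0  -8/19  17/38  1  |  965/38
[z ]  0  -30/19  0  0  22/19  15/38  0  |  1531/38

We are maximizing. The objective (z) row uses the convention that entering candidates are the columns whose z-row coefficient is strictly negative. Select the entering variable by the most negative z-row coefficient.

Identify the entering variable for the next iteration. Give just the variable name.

q

Objective-row coefficients: p: 0, q: -30/19, r: 0, s1: 0, s2: 22/19, s3: 15/38, s4: 0.
The most negative is -30/19 in column q, so q enters.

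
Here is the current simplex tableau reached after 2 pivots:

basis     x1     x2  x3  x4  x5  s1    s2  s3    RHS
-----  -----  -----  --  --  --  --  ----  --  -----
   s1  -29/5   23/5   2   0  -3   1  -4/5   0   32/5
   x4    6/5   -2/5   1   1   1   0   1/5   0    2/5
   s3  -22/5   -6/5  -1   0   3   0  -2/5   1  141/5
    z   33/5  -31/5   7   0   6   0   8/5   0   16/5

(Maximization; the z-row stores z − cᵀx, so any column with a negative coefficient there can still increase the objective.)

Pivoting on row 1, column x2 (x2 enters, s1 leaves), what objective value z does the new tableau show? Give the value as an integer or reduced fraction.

272/23

Minimum ratio for x2: (32/5)/(23/5) = 32/23.
z changes by −(z-row coeff of x2)·ratio = −(-31/5)·(32/23) = 992/115.
New z = 16/5 + (992/115) = 272/23.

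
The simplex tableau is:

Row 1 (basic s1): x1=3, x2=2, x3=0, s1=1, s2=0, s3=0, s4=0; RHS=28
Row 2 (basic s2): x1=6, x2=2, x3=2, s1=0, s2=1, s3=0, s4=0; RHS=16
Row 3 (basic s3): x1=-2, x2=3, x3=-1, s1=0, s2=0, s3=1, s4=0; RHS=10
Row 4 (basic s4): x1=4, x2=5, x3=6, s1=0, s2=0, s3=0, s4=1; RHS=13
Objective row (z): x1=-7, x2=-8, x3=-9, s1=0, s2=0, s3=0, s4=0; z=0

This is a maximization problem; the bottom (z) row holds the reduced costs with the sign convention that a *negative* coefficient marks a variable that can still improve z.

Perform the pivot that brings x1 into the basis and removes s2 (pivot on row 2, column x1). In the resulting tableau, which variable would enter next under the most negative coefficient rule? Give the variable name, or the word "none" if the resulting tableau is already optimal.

Pivot element 6. New z-row = old z-row − (-7)·(row 2/6).
Updated z-row coefficients: x1: 0, x2: -17/3, x3: -20/3, s1: 0, s2: 7/6, s3: 0, s4: 0.
The most negative is -20/3 in column x3, so x3 would enter next.

x3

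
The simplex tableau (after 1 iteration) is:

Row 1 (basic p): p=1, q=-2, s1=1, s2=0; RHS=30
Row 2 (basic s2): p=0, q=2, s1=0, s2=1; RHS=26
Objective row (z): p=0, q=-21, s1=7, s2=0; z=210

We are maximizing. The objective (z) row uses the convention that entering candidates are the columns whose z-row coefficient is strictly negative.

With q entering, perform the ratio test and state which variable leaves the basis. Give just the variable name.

s2

Ratios: row 1 (p): entry -2 ≤ 0, skip; row 2 (s2): 26/2 = 13.
Minimum ratio 13 is in the s2 row, so s2 leaves.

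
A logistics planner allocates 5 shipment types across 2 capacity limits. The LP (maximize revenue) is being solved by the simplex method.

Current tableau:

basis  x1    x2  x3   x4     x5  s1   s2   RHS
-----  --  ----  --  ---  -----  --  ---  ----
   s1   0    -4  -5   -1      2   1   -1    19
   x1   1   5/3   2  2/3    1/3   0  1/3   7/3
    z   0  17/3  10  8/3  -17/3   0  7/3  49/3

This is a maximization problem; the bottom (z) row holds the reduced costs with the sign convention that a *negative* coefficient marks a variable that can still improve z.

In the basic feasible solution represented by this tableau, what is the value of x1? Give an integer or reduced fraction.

x1 is basic (row 2); its value is the RHS of that row: 7/3.

7/3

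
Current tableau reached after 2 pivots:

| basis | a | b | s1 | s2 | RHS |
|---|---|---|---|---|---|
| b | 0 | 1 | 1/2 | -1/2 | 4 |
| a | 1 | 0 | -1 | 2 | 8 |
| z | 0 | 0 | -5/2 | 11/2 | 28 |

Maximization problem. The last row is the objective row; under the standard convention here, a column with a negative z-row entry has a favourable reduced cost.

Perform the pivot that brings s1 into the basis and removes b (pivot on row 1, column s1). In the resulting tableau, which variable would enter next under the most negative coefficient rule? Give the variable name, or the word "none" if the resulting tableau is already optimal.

none

Pivot element 1/2. New z-row = old z-row − (-5/2)·(row 1/(1/2)).
Updated z-row coefficients: a: 0, b: 5, s1: 0, s2: 3.
No coefficient is strictly negative; the tableau after this pivot is optimal.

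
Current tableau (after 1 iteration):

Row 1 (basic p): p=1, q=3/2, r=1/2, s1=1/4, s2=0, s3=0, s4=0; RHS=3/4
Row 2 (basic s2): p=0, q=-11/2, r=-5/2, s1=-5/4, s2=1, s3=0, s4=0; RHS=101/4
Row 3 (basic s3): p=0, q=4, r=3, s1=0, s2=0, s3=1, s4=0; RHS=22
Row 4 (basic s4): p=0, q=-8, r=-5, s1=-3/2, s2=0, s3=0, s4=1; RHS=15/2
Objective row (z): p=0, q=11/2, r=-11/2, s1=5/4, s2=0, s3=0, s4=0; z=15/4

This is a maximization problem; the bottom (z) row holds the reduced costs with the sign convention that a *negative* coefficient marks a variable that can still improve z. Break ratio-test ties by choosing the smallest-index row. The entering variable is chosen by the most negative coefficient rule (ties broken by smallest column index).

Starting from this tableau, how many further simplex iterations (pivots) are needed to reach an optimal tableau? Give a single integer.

pivot: r in, p out → z = 12
No improving column remains; optimal.

1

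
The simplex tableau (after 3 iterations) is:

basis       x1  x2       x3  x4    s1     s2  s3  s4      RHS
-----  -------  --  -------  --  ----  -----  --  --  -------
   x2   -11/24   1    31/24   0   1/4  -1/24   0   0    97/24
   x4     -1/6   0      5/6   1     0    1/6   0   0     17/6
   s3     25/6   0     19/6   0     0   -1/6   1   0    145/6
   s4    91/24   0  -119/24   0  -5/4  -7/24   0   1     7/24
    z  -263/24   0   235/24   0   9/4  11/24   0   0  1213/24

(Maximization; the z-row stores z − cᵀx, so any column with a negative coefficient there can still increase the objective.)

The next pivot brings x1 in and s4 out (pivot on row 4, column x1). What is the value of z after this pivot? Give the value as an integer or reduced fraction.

668/13

Minimum ratio for x1: (7/24)/(91/24) = 1/13.
z changes by −(z-row coeff of x1)·ratio = −(-263/24)·(1/13) = 263/312.
New z = 1213/24 + (263/312) = 668/13.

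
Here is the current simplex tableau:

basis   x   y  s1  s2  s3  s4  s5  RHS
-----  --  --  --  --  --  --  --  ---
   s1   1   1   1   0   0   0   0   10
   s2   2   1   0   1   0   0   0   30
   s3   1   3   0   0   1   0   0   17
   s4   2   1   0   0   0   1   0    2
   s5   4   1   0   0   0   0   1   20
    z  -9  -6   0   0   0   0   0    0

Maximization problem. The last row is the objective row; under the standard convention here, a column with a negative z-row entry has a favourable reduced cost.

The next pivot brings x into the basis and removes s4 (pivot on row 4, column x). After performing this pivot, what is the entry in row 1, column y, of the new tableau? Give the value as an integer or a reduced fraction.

1/2

Pivot element is row 4, column x: 2.
Normalize row 4: new (row 4, y) = 1/2 = 1/2.
row 1 ← row 1 − 1·(new row 4): 1 − 1·(1/2) = 1/2.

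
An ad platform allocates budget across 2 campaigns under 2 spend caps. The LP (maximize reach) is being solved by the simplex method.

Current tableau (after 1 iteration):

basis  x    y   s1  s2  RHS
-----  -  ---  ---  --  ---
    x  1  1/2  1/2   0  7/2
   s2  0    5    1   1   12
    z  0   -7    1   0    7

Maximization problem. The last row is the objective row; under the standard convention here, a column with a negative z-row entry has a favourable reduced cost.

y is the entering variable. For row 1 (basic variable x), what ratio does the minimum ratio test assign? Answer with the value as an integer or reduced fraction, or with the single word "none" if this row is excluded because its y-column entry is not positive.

Ratio = RHS / (y entry) = (7/2) / (1/2) = 7.

7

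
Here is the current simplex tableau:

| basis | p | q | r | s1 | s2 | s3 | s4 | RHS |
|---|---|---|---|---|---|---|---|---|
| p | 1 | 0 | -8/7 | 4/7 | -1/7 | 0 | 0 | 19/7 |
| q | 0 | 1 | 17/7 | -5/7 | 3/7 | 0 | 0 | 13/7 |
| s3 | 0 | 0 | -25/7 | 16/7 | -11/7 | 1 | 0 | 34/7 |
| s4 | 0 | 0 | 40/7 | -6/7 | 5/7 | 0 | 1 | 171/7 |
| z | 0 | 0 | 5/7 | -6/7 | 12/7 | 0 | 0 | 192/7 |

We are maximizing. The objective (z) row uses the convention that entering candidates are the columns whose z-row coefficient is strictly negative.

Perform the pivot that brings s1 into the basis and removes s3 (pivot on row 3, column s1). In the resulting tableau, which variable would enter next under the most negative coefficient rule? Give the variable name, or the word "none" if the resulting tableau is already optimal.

r

Pivot element 16/7. New z-row = old z-row − (-6/7)·(row 3/(16/7)).
Updated z-row coefficients: p: 0, q: 0, r: -5/8, s1: 0, s2: 9/8, s3: 3/8, s4: 0.
The most negative is -5/8 in column r, so r would enter next.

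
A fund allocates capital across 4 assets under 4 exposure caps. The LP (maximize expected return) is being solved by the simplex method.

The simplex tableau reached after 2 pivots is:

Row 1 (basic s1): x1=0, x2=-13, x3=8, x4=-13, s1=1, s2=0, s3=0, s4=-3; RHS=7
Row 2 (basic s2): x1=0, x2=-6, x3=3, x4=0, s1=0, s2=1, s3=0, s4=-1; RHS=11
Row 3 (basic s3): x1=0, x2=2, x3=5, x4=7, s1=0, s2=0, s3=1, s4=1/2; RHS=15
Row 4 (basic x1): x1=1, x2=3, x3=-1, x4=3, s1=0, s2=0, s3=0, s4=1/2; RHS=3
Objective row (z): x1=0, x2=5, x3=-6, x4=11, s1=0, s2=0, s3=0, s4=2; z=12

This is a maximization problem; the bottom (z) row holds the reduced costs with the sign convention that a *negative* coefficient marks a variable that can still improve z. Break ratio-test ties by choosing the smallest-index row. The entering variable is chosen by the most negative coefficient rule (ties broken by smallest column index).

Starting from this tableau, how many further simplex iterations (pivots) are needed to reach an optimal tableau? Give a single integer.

pivot: x3 in, s1 out → z = 69/4
pivot: x2 in, s3 out → z = 1801/81
No improving column remains; optimal.

2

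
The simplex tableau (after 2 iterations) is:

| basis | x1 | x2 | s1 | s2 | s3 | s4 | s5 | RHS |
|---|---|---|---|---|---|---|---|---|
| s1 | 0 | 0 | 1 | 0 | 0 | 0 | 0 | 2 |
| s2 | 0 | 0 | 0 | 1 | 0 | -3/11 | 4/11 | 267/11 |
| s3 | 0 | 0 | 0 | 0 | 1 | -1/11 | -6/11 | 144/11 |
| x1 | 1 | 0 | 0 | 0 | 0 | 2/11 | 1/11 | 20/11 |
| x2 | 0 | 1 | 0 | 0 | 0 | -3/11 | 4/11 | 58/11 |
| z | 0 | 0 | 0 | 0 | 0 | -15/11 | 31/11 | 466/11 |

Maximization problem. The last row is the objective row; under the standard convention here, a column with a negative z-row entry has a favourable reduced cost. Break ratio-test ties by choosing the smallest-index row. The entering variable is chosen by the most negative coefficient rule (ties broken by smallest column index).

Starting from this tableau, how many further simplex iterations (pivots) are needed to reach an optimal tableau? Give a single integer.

1

pivot: s4 in, x1 out → z = 56
No improving column remains; optimal.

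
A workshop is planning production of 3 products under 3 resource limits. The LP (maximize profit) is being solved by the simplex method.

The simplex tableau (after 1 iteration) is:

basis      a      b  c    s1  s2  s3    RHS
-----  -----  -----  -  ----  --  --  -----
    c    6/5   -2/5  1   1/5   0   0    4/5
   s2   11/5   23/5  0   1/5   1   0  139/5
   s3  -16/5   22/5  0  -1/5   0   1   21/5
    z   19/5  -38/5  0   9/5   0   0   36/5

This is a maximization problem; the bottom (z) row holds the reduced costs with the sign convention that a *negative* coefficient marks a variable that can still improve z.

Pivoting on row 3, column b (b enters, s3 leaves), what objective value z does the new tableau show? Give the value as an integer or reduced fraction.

Minimum ratio for b: (21/5)/(22/5) = 21/22.
z changes by −(z-row coeff of b)·ratio = −(-38/5)·(21/22) = 399/55.
New z = 36/5 + (399/55) = 159/11.

159/11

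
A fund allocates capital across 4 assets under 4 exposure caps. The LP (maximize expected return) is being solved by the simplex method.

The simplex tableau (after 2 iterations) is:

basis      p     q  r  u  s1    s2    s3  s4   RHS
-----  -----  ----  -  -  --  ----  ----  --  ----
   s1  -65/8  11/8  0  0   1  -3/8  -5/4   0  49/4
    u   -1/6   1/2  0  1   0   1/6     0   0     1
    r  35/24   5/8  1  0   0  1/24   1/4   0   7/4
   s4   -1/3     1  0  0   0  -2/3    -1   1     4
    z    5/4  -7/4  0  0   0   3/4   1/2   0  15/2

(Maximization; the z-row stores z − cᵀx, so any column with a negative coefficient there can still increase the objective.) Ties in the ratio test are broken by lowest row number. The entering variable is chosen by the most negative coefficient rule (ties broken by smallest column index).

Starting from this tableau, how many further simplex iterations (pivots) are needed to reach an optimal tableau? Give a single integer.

pivot: q in, u out → z = 11
No improving column remains; optimal.

1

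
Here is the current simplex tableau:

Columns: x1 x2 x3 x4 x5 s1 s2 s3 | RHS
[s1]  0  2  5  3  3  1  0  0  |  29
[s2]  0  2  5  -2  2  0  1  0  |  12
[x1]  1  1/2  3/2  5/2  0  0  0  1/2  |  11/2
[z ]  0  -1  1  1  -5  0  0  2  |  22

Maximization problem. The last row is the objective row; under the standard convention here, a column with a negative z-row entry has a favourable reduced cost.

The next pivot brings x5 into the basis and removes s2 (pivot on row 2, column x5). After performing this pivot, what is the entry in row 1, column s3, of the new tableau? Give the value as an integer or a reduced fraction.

0

Pivot element is row 2, column x5: 2.
Normalize row 2: new (row 2, s3) = 0/2 = 0.
row 1 ← row 1 − 3·(new row 2): 0 − 3·0 = 0.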